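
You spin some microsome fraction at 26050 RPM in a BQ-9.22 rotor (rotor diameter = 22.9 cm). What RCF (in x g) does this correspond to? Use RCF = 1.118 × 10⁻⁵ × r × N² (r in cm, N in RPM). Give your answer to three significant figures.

86900 x g

r = 22.9 / 2 = 11.45 cm
RCF = 1.118 × 10⁻⁵ × 11.45 × (26050)² = 1.118 × 10⁻⁵ × 11.45 × 678,602,500 ≈ 86,868.6 × g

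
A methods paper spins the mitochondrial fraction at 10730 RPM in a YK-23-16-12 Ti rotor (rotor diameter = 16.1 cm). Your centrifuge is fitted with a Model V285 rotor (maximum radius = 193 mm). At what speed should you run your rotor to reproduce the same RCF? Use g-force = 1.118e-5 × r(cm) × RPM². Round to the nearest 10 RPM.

≈ 6930 RPM

Original rotor: r = 16.1 / 2 = 8.05 cm
RCF_original = 1.118 × 10⁻⁵ × 8.05 × (10730)² = 1.118 × 10⁻⁵ × 8.05 × 115,132,900 ≈ 10,361.8 × g
Your rotor: r = 193 mm = 19.3 cm
10,361.8 = 1.118 × 10⁻⁵ × 19.3 × N²
N² = 10,361.8 / (21.5774 × 10⁻⁵) = 48,021,541
N ≈ √48,021,541 ≈ 6,929.8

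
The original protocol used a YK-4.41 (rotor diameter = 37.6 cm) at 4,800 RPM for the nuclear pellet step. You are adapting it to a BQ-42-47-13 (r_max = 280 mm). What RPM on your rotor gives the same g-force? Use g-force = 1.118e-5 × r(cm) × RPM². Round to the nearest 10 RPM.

≈ 3930 RPM

Original rotor: r = 37.6 / 2 = 18.8 cm
RCF = 1.118 × 10⁻⁵ × r × N²
RCF_original = 1.118 × 10⁻⁵ × 18.8 × (4800)² = 1.118 × 10⁻⁵ × 18.8 × 23,040,000 ≈ 4,842.6 × g
Your rotor: r = 280 mm = 28.0 cm
4,842.6 = 1.118 × 10⁻⁵ × 28 × N²
N² = 4,842.6 / (31.304 × 10⁻⁵) = 15,469,589
N ≈ √15,469,589 ≈ 3,933.1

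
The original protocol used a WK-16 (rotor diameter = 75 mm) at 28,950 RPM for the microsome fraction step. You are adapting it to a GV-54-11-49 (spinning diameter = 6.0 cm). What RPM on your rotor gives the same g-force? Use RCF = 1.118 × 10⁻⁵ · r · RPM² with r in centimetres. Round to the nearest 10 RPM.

Original rotor: r = 75 mm / 2 = 37.5 mm = 3.75 cm
RCF = 1.118 × 10⁻⁵ × r × N²
RCF_original = 1.118 × 10⁻⁵ × 3.75 × (28950)² = 1.118 × 10⁻⁵ × 3.75 × 838,102,500 ≈ 35,137.4 × g
Your rotor: r = 6.0 / 2 = 3 cm
35,137.4 = 1.118 × 10⁻⁵ × 3 × N²
N² = 35,137.4 / (3.354 × 10⁻⁵) = 1,047,626,714
N ≈ √1,047,626,714 ≈ 32,367.1

32370 RPM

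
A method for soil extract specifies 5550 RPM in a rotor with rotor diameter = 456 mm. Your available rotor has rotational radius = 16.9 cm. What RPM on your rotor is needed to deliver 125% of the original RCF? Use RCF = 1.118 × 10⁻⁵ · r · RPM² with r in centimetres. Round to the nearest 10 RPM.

Original rotor: r = 456 mm / 2 = 228 mm = 22.8 cm
RCF_original = 1.118 × 10⁻⁵ × 22.8 × (5550)² = 1.118 × 10⁻⁵ × 22.8 × 30,802,500 ≈ 7,851.7 × g
Target RCF = 1.25 × 7,851.7 ≈ 9,814.6 × g
9,814.6 = 1.118 × 10⁻⁵ × 16.9 × N²
N² = 9,814.6 / (18.8942 × 10⁻⁵) = 51,945,041
N ≈ √51,945,041 ≈ 7,207.3

7210 RPM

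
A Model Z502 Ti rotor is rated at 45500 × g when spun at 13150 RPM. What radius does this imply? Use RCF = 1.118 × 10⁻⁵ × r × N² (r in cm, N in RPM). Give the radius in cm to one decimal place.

≈ 23.5 cm

RCF = 1.118 × 10⁻⁵ × r × N²
45500 = 1.118 × 10⁻⁵ × r × (13150)²
r = 45500 / (1.118 × 10⁻⁵ × 172,922,500) = 45500 / 1933.274 ≈ 23.535 cm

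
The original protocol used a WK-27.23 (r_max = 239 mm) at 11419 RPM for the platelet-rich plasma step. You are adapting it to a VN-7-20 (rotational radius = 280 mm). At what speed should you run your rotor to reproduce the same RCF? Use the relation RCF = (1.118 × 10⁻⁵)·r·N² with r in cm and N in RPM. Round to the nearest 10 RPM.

Original rotor: r = 239 mm = 23.9 cm
RCF_original = 1.118 × 10⁻⁵ × 23.9 × (11419)² = 1.118 × 10⁻⁵ × 23.9 × 130,393,561 ≈ 34,841.4 × g
Your rotor: r = 280 mm = 28.0 cm
34,841.4 = 1.118 × 10⁻⁵ × 28 × N²
N² = 34,841.4 / (31.304 × 10⁻⁵) = 111,300,153
N ≈ √111,300,153 ≈ 10,549.9

≈ 10550 RPM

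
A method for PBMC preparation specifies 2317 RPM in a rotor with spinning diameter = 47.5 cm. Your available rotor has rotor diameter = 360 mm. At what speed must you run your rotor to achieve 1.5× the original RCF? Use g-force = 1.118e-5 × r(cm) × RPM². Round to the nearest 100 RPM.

Original rotor: r = 47.5 / 2 = 23.75 cm
RCF_original = 1.118 × 10⁻⁵ × 23.75 × (2317)² = 1.118 × 10⁻⁵ × 23.75 × 5,368,489 ≈ 1,425.5 × g
Target RCF = 1.5 × 1,425.5 ≈ 2,138.2 × g
Your rotor: r = 360 mm / 2 = 180 mm = 18 cm
2,138.2 = 1.118 × 10⁻⁵ × 18 × N²
N² = 2,138.2 / (20.124 × 10⁻⁵) = 10,625,124
N ≈ √10,625,124 ≈ 3,259.6

≈ 3300 RPM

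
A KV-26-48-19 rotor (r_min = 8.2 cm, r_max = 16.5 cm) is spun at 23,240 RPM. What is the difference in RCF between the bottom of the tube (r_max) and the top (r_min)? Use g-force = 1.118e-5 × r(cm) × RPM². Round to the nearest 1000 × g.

RCF_max = 1.118 × 10⁻⁵ × 16.5 × (23240)² = 1.118 × 10⁻⁵ × 16.5 × 540,097,600 ≈ 99,631.8 × g
RCF_min = 1.118 × 10⁻⁵ × 8.2 × (23240)² = 1.118 × 10⁻⁵ × 8.2 × 540,097,600 ≈ 49,514 × g
ΔRCF = 99,631.8 − 49,514 = 50,117.8

≈ 50000 x g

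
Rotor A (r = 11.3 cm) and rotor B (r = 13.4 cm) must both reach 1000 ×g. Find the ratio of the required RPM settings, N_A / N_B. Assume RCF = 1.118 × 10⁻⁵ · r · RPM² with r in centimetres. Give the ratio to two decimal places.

At fixed RCF, N ∝ 1/√r, so N_A/N_B = √(r_B/r_A) = √(13.4/11.3) = √1.185841 = 1.0890.

1.09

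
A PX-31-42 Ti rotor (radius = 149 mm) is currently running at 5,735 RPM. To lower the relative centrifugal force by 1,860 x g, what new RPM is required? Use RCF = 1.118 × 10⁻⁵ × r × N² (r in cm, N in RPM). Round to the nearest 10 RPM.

N₂ ≈ 4660 RPM

r = 149 mm = 14.9 cm
Current RCF = 1.118 × 10⁻⁵ × 14.9 × (5735)² = 1.118 × 10⁻⁵ × 14.9 × 32,890,225 ≈ 5,478.9 × g
Target RCF = 5,478.9 − 1,860 = 3,618.9 × g
N² = 3,618.9 / (16.6582 × 10⁻⁵) = 21,724,436
N ≈ √21,724,436 ≈ 4,660.9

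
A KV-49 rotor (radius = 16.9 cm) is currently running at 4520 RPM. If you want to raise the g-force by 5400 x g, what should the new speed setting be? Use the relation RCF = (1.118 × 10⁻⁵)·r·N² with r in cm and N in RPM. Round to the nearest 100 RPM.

Current RCF = 1.118 × 10⁻⁵ × 16.9 × (4520)² = 1.118 × 10⁻⁵ × 16.9 × 20,430,400 ≈ 3,860.2 × g
Target RCF = 3,860.2 + 5,400 = 9,260.2 × g
N² = 9,260.2 / (18.8942 × 10⁻⁵) = 49,010,808
N ≈ √49,010,808 ≈ 7,000.8

N₂ ≈ 7000 RPM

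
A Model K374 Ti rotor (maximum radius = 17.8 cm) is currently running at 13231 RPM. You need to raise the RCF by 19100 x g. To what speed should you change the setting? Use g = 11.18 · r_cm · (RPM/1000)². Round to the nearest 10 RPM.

16460 RPM

Current RCF = 11.18 × 17.8 × (13.231)² = 11.18 × 17.8 × 175.059361 ≈ 34,837.5 × g
Target RCF = 34,837.5 + 19,100 = 53,937.5 × g
(N/1000)² = 53,937.5 / 199.004 = 271.0373
N = 1000 × √271.0373 ≈ 16,463.2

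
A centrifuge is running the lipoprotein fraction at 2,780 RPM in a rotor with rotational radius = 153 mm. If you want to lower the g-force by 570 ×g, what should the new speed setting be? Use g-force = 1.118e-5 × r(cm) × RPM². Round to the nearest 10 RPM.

N₂ ≈ 2100 RPM

r = 153 mm = 15.3 cm
Current RCF = 1.118 × 10⁻⁵ × 15.3 × (2780)² = 1.118 × 10⁻⁵ × 15.3 × 7,728,400 ≈ 1,322 × g
Target RCF = 1,322 − 570 = 752 × g
N² = 752 / (17.1054 × 10⁻⁵) = 4,396,273
N ≈ √4,396,273 ≈ 2,096.7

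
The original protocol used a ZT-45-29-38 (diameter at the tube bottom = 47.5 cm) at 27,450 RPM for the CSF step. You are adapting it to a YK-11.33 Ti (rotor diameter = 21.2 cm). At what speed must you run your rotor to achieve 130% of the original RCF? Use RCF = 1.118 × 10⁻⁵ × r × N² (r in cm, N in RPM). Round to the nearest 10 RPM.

46850 RPM

Original rotor: r = 47.5 / 2 = 23.75 cm
RCF = 1.118 × 10⁻⁵ × r × N²
RCF_original = 1.118 × 10⁻⁵ × 23.75 × (27450)² = 1.118 × 10⁻⁵ × 23.75 × 753,502,500 ≈ 200,073.8 × g
Target RCF = 1.3 × 200,073.8 ≈ 260,095.9 × g
Your rotor: r = 21.2 / 2 = 10.6 cm
260,095.9 = 1.118 × 10⁻⁵ × 10.6 × N²
N² = 260,095.9 / (11.8508 × 10⁻⁵) = 2,194,753,941
N ≈ √2,194,753,941 ≈ 46,848.2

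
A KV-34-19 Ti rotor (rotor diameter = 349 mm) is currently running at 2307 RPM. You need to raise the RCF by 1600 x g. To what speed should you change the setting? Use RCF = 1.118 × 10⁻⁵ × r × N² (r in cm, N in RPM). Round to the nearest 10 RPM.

r = 349 mm / 2 = 174.5 mm = 17.45 cm
Current RCF = 1.118 × 10⁻⁵ × 17.45 × (2307)² = 1.118 × 10⁻⁵ × 17.45 × 5,322,249 ≈ 1,038.3 × g
Target RCF = 1,038.3 + 1,600 = 2,638.3 × g
N² = 2,638.3 / (19.5091 × 10⁻⁵) = 13,523,433
N ≈ √13,523,433 ≈ 3,677.4

3680 RPM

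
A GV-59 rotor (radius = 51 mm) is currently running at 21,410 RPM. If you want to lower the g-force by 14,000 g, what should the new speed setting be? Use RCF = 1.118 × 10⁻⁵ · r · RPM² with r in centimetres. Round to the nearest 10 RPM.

≈ 14590 RPM

r = 51 mm = 5.1 cm
Current RCF = 1.118 × 10⁻⁵ × 5.1 × (21410)² = 1.118 × 10⁻⁵ × 5.1 × 458,388,100 ≈ 26,136.4 × g
Target RCF = 26,136.4 − 14,000 = 12,136.4 × g
N² = 12,136.4 / (5.7018 × 10⁻⁵) = 212,852,082
N ≈ √212,852,082 ≈ 14,589.5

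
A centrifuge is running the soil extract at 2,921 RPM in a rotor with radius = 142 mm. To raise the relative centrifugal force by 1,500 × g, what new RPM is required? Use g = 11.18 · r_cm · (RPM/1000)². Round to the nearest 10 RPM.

N₂ ≈ 4240 RPM

r = 142 mm = 14.2 cm
Current RCF = 11.18 × 14.2 × (2.921)² = 11.18 × 14.2 × 8.532241 ≈ 1,354.5 × g
Target RCF = 1,354.5 + 1,500 = 2,854.5 × g
(N/1000)² = 2,854.5 / 158.756 = 17.98042
N = 1000 × √17.98042 ≈ 4,240.3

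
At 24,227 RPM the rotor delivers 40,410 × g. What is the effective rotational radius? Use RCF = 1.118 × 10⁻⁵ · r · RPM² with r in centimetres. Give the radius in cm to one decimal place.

6.2 cm

40410 = 1.118 × 10⁻⁵ × r × (24227)²
r = 40410 / (1.118 × 10⁻⁵ × 586,947,529) = 40410 / 6562.073 ≈ 6.158 cm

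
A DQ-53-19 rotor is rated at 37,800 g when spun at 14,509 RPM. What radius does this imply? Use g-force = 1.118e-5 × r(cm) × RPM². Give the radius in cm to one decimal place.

37800 = 1.118 × 10⁻⁵ × r × (14509)²
r = 37800 / (1.118 × 10⁻⁵ × 210,511,081) = 37800 / 2353.514 ≈ 16.061 cm

16.1 cm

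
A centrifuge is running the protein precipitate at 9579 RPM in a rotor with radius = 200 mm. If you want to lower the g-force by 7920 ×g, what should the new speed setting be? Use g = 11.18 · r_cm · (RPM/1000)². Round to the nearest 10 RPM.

N₂ ≈ 7510 RPM

r = 200 mm = 20.0 cm
Current RCF = 11.18 × 20 × (9.579)² = 11.18 × 20 × 91.757241 ≈ 20,516.9 × g
Target RCF = 20,516.9 − 7,920 = 12,596.9 × g
(N/1000)² = 12,596.9 / 223.6 = 56.33676
N = 1000 × √56.33676 ≈ 7,505.8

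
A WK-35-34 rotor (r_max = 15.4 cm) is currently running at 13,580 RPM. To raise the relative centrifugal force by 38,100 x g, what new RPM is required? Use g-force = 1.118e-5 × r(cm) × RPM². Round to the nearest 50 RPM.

20150 RPM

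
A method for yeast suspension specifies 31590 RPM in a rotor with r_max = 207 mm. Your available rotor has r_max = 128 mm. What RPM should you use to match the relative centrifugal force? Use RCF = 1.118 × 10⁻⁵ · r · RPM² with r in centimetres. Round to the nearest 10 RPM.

Original rotor: r = 207 mm = 20.7 cm
RCF = 1.118 × 10⁻⁵ × r × N²
RCF_original = 1.118 × 10⁻⁵ × 20.7 × (31590)² = 1.118 × 10⁻⁵ × 20.7 × 997,928,100 ≈ 230,946.5 × g
Your rotor: r = 128 mm = 12.8 cm
230,946.5 = 1.118 × 10⁻⁵ × 12.8 × N²
N² = 230,946.5 / (14.3104 × 10⁻⁵) = 1,613,836,790
N ≈ √1,613,836,790 ≈ 40,172.6

≈ 40170 RPM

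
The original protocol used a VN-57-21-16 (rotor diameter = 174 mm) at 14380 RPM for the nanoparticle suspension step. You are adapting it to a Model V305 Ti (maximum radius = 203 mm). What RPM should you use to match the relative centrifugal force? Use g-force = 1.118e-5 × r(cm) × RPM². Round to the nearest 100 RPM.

Original rotor: r = 174 mm / 2 = 87 mm = 8.7 cm
RCF_original = 1.118 × 10⁻⁵ × 8.7 × (14380)² = 1.118 × 10⁻⁵ × 8.7 × 206,784,400 ≈ 20,113.1 × g
Your rotor: r = 203 mm = 20.3 cm
20,113.1 = 1.118 × 10⁻⁵ × 20.3 × N²
N² = 20,113.1 / (22.6954 × 10⁻⁵) = 88,621,923
N ≈ √88,621,923 ≈ 9,413.9

≈ 9400 RPM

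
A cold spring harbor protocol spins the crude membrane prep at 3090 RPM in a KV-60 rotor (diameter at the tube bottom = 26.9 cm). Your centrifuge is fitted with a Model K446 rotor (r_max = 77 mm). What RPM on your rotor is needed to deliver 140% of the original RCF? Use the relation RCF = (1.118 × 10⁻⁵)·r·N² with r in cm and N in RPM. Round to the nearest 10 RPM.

Original rotor: r = 26.9 / 2 = 13.45 cm
RCF_original = 1.118 × 10⁻⁵ × 13.45 × (3090)² = 1.118 × 10⁻⁵ × 13.45 × 9,548,100 ≈ 1,435.8 × g
Target RCF = 1.4 × 1,435.8 ≈ 2,010.1 × g
Your rotor: r = 77 mm = 7.7 cm
2,010.1 = 1.118 × 10⁻⁵ × 7.7 × N²
N² = 2,010.1 / (8.6086 × 10⁻⁵) = 23,349,906
N ≈ √23,349,906 ≈ 4,832.2

≈ 4830 RPM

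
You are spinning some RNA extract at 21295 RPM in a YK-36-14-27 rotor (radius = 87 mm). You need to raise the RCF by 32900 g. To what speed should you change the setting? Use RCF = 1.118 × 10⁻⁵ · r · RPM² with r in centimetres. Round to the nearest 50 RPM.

28150 RPM

r = 87 mm = 8.7 cm
Current RCF = 1.118 × 10⁻⁵ × 8.7 × (21295)² = 1.118 × 10⁻⁵ × 8.7 × 453,477,025 ≈ 44,107.9 × g
Target RCF = 44,107.9 + 32,900 = 77,007.9 × g
N² = 77,007.9 / (9.7266 × 10⁻⁵) = 791,724,755
N ≈ √791,724,755 ≈ 28,137.6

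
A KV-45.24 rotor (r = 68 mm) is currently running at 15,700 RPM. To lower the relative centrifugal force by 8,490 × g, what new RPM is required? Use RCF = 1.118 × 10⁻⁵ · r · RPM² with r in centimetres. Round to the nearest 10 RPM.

r = 68 mm = 6.8 cm
Current RCF = 1.118 × 10⁻⁵ × 6.8 × (15700)² = 1.118 × 10⁻⁵ × 6.8 × 246,490,000 ≈ 18,739.2 × g
Target RCF = 18,739.2 − 8,490 = 10,249.2 × g
N² = 10,249.2 / (7.6024 × 10⁻⁵) = 134,815,321
N ≈ √134,815,321 ≈ 11,611.0

11610 RPM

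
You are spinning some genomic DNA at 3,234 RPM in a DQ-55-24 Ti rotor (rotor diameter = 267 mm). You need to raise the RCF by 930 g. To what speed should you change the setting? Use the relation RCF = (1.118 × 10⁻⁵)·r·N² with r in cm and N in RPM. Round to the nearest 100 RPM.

N₂ ≈ 4100 RPM

r = 267 mm / 2 = 133.5 mm = 13.35 cm
Current RCF = 1.118 × 10⁻⁵ × 13.35 × (3234)² = 1.118 × 10⁻⁵ × 13.35 × 10,458,756 ≈ 1,561 × g
Target RCF = 1,561 + 930 = 2,491 × g
N² = 2,491 / (14.9253 × 10⁻⁵) = 16,689,782
N ≈ √16,689,782 ≈ 4,085.3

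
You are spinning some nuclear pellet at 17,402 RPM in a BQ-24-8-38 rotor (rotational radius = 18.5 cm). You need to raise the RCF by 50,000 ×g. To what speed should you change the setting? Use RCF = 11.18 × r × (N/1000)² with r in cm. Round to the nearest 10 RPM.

N₂ ≈ 23340 RPM

Current RCF = 11.18 × 18.5 × (17.402)² = 11.18 × 18.5 × 302.829604 ≈ 62,634.2 × g
Target RCF = 62,634.2 + 50,000 = 112,634.2 × g
(N/1000)² = 112,634.2 / 206.83 = 544.5738
N = 1000 × √544.5738 ≈ 23,336.1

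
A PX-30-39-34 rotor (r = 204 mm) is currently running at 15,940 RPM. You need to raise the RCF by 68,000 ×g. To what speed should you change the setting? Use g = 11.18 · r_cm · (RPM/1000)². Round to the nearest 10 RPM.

r = 204 mm = 20.4 cm
Current RCF = 11.18 × 20.4 × (15.94)² = 11.18 × 20.4 × 254.0836 ≈ 57,949.4 × g
Target RCF = 57,949.4 + 68,000 = 125,949.4 × g
(N/1000)² = 125,949.4 / 228.072 = 552.2353
N = 1000 × √552.2353 ≈ 23,499.7

23500 RPM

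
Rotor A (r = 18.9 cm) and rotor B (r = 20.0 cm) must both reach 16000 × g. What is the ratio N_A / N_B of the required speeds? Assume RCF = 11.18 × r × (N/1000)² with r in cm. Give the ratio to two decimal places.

1.03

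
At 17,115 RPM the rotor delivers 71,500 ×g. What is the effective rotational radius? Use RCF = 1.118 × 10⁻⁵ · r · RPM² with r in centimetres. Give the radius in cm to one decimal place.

71500 = 1.118 × 10⁻⁵ × r × (17115)²
r = 71500 / (1.118 × 10⁻⁵ × 292,923,225) = 71500 / 3274.882 ≈ 21.833 cm

r ≈ 21.8 cm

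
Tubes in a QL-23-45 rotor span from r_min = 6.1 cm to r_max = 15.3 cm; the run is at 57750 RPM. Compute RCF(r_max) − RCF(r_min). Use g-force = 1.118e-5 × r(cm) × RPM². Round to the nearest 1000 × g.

≈ 343000 g

ΔRCF = 1.118 × 10⁻⁵ × (r_max − r_min) × N² = 1.118 × 10⁻⁵ × 9.2 × 3,335,062,500 ≈ 343,031.2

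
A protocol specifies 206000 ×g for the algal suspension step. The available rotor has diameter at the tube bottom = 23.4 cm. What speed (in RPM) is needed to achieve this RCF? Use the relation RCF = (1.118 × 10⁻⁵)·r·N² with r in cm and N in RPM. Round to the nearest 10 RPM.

r = 23.4 / 2 = 11.7 cm
206,000 = 1.118 × 10⁻⁵ × 11.7 × N²
N² = 206,000 / (13.0806 × 10⁻⁵) = 1,574,851,307
N ≈ √1,574,851,307 ≈ 39,684.4

N ≈ 39680 RPM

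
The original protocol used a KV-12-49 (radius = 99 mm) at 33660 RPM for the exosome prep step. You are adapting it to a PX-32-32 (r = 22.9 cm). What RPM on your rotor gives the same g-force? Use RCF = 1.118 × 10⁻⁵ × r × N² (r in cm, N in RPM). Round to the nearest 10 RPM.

Original rotor: r = 99 mm = 9.9 cm
RCF_original = 1.118 × 10⁻⁵ × 9.9 × (33660)² = 1.118 × 10⁻⁵ × 9.9 × 1,132,995,600 ≈ 125,402.2 × g
125,402.2 = 1.118 × 10⁻⁵ × 22.9 × N²
N² = 125,402.2 / (25.6022 × 10⁻⁵) = 489,810,251
N ≈ √489,810,251 ≈ 22,131.7

≈ 22130 RPM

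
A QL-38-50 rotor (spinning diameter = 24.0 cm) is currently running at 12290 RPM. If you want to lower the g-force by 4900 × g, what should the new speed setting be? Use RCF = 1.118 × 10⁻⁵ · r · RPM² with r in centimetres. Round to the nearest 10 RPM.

≈ 10700 RPM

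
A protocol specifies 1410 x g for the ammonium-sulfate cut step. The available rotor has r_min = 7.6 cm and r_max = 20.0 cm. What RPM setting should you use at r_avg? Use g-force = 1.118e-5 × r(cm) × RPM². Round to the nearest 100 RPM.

N ≈ 3000 RPM

r_avg = (7.6 + 20.0) / 2 = 13.8 cm
RCF = 1.118 × 10⁻⁵ × r × N²
1,410 = 1.118 × 10⁻⁵ × 13.8 × N²
N² = 1,410 / (15.4284 × 10⁻⁵) = 9,138,990
N ≈ √9,138,990 ≈ 3,023.1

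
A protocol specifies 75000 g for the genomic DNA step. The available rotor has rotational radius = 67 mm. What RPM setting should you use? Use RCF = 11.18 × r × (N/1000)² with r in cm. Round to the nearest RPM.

≈ 31643 RPM

r = 67 mm = 6.7 cm
RCF = 11.18 × r × (N/1000)²
75,000 = 11.18 × 6.7 × (N/1000)²
(N/1000)² = 75,000 / 74.906 = 1001.255
N = 1000 × √1001.255 ≈ 31,642.6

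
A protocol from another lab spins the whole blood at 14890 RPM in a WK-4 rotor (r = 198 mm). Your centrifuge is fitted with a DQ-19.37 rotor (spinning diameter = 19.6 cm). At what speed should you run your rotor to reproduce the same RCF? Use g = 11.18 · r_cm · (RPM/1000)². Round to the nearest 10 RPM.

Original rotor: r = 198 mm = 19.8 cm
RCF = 11.18 × r × (N/1000)²
RCF_original = 11.18 × 19.8 × (14.89)² = 11.18 × 19.8 × 221.7121 ≈ 49,079.1 × g
Your rotor: r = 19.6 / 2 = 9.8 cm
49,079.1 = 11.18 × 9.8 × (N/1000)²
(N/1000)² = 49,079.1 / 109.564 = 447.9491
N = 1000 × √447.9491 ≈ 21,164.8

21160 RPM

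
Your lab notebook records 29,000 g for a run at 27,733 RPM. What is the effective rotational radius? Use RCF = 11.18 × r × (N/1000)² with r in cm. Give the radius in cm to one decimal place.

RCF = 11.18 × r × (N/1000)²
29000 = 11.18 × r × (27.733)²
r = 29000 / (11.18 × 769.119289) = 29000 / 8598.754 ≈ 3.373 cm

r ≈ 3.4 cm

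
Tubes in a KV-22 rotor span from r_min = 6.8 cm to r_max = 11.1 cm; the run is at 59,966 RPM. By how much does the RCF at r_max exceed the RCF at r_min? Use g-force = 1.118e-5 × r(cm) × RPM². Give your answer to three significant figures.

RCF_max = 1.118 × 10⁻⁵ × 11.1 × (59966)² = 1.118 × 10⁻⁵ × 11.1 × 3,595,921,156 ≈ 446,246.6 × g
RCF_min = 1.118 × 10⁻⁵ × 6.8 × (59966)² = 1.118 × 10⁻⁵ × 6.8 × 3,595,921,156 ≈ 273,376.3 × g
ΔRCF = 446,246.6 − 273,376.3 = 172,870.3

173000 ×g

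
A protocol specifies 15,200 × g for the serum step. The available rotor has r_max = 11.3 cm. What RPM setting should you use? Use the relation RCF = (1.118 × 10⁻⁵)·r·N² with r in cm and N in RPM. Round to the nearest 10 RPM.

≈ 10970 RPM

15,200 = 1.118 × 10⁻⁵ × 11.3 × N²
N² = 15,200 / (12.6334 × 10⁻⁵) = 120,315,988
N ≈ √120,315,988 ≈ 10,968.9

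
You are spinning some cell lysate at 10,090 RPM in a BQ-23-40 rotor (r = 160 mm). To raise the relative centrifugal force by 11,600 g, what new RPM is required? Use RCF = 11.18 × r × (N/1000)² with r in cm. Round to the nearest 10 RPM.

r = 160 mm = 16.0 cm
Current RCF = 11.18 × 16 × (10.09)² = 11.18 × 16 × 101.8081 ≈ 18,211.4 × g
Target RCF = 18,211.4 + 11,600 = 29,811.4 × g
(N/1000)² = 29,811.4 / 178.88 = 166.6559
N = 1000 × √166.6559 ≈ 12,909.5

N₂ ≈ 12910 RPM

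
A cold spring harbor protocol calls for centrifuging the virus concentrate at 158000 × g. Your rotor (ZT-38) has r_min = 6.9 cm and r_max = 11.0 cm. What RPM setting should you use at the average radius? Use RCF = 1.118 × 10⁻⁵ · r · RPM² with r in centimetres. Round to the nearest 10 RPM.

r_avg = (6.9 + 11.0) / 2 = 8.95 cm
158,000 = 1.118 × 10⁻⁵ × 8.95 × N²
N² = 158,000 / (10.0061 × 10⁻⁵) = 1,579,036,788
N ≈ √1,579,036,788 ≈ 39,737.1

39740 RPM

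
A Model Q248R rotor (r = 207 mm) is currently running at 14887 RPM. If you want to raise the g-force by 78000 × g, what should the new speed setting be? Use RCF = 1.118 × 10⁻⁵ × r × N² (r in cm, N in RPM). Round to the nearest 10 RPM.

23640 RPM

r = 207 mm = 20.7 cm
Current RCF = 1.118 × 10⁻⁵ × 20.7 × (14887)² = 1.118 × 10⁻⁵ × 20.7 × 221,622,769 ≈ 51,289.3 × g
Target RCF = 51,289.3 + 78,000 = 129,289.3 × g
N² = 129,289.3 / (23.1426 × 10⁻⁵) = 558,663,677
N ≈ √558,663,677 ≈ 23,636.1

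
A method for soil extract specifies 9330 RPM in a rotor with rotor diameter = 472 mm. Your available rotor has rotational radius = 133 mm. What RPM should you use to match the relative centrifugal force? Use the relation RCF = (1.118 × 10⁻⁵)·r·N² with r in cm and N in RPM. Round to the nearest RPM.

12428 RPM

Original rotor: r = 472 mm / 2 = 236 mm = 23.6 cm
RCF_original = 1.118 × 10⁻⁵ × 23.6 × (9330)² = 1.118 × 10⁻⁵ × 23.6 × 87,048,900 ≈ 22,967.7 × g
Your rotor: r = 133 mm = 13.3 cm
22,967.7 = 1.118 × 10⁻⁵ × 13.3 × N²
N² = 22,967.7 / (14.8694 × 10⁻⁵) = 154,462,857
N ≈ √154,462,857 ≈ 12,428.3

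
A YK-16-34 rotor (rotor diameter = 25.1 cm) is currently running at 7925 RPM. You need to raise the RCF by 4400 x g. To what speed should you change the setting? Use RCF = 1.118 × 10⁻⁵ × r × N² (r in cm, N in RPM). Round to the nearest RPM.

9704 RPM

r = 25.1 / 2 = 12.55 cm
Current RCF = 1.118 × 10⁻⁵ × 12.55 × (7925)² = 1.118 × 10⁻⁵ × 12.55 × 62,805,625 ≈ 8,812.2 × g
Target RCF = 8,812.2 + 4,400 = 13,212.2 × g
N² = 13,212.2 / (14.0309 × 10⁻⁵) = 94,165,021
N ≈ √94,165,021 ≈ 9,703.9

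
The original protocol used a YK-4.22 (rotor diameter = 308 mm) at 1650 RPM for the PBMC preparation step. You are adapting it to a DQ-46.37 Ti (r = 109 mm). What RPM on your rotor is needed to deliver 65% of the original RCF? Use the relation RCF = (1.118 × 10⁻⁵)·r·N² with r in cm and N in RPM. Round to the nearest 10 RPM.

≈ 1580 RPM

Original rotor: r = 308 mm / 2 = 154 mm = 15.4 cm
RCF_original = 1.118 × 10⁻⁵ × 15.4 × (1650)² = 1.118 × 10⁻⁵ × 15.4 × 2,722,500 ≈ 468.7 × g
Target RCF = 0.65 × 468.7 ≈ 304.7 × g
Your rotor: r = 109 mm = 10.9 cm
304.7 = 1.118 × 10⁻⁵ × 10.9 × N²
N² = 304.7 / (12.1862 × 10⁻⁵) = 2,500,369
N ≈ √2,500,369 ≈ 1,581.3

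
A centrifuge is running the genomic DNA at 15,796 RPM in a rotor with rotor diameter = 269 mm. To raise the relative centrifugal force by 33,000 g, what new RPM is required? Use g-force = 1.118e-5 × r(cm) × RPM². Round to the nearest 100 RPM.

r = 269 mm / 2 = 134.5 mm = 13.45 cm
Current RCF = 1.118 × 10⁻⁵ × 13.45 × (15796)² = 1.118 × 10⁻⁵ × 13.45 × 249,513,616 ≈ 37,519.6 × g
Target RCF = 37,519.6 + 33,000 = 70,519.6 × g
N² = 70,519.6 / (15.0371 × 10⁻⁵) = 468,970,746
N ≈ √468,970,746 ≈ 21,655.7

N₂ ≈ 21700 RPM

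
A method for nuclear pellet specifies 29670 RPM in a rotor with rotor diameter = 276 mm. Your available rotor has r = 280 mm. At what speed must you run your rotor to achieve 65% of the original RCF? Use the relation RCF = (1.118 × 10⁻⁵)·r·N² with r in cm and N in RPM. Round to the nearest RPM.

≈ 16793 RPM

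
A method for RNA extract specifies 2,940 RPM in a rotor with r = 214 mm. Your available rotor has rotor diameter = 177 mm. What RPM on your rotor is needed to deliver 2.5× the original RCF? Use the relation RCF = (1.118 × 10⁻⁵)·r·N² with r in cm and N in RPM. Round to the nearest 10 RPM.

Original rotor: r = 214 mm = 21.4 cm
RCF = 1.118 × 10⁻⁵ × r × N²
RCF_original = 1.118 × 10⁻⁵ × 21.4 × (2940)² = 1.118 × 10⁻⁵ × 21.4 × 8,643,600 ≈ 2,068 × g
Target RCF = 2.5 × 2,068 ≈ 5,170 × g
Your rotor: r = 177 mm / 2 = 88.5 mm = 8.85 cm
5,170 = 1.118 × 10⁻⁵ × 8.85 × N²
N² = 5,170 / (9.8943 × 10⁻⁵) = 52,252,307
N ≈ √52,252,307 ≈ 7,228.6

7230 RPM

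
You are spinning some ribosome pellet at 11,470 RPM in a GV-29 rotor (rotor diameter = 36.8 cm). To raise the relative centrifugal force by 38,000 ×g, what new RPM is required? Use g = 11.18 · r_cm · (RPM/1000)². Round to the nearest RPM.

≈ 17784 RPM

r = 36.8 / 2 = 18.4 cm
Current RCF = 11.18 × 18.4 × (11.47)² = 11.18 × 18.4 × 131.5609 ≈ 27,063.7 × g
Target RCF = 27,063.7 + 38,000 = 65,063.7 × g
(N/1000)² = 65,063.7 / 205.712 = 316.2854
N = 1000 × √316.2854 ≈ 17,784.4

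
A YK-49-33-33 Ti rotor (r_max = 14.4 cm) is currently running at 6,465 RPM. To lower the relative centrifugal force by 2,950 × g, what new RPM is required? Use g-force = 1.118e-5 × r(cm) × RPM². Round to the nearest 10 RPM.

4840 RPM

Current RCF = 1.118 × 10⁻⁵ × 14.4 × (6465)² = 1.118 × 10⁻⁵ × 14.4 × 41,796,225 ≈ 6,728.9 × g
Target RCF = 6,728.9 − 2,950 = 3,778.9 × g
N² = 3,778.9 / (16.0992 × 10⁻⁵) = 23,472,595
N ≈ √23,472,595 ≈ 4,844.9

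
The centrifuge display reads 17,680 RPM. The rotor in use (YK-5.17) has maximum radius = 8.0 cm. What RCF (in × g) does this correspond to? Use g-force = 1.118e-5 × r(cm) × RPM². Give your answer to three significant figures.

28000 × g

RCF = 1.118 × 10⁻⁵ × r × N²
RCF = 1.118 × 10⁻⁵ × 8 × (17680)² = 1.118 × 10⁻⁵ × 8 × 312,582,400 ≈ 27,957.4 × g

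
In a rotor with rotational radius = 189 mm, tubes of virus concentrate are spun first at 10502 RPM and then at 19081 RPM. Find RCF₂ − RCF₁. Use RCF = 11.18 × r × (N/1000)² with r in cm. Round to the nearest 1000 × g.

r = 189 mm = 18.9 cm
RCF₁ = 11.18 × 18.9 × (10.502)² = 11.18 × 18.9 × 110.292004 ≈ 23,304.9 × g
RCF₂ = 11.18 × 18.9 × (19.081)² = 11.18 × 18.9 × 364.084561 ≈ 76,931.8 × g
Increase = 76,931.8 − 23,304.9 = 53,626.9

54000 × g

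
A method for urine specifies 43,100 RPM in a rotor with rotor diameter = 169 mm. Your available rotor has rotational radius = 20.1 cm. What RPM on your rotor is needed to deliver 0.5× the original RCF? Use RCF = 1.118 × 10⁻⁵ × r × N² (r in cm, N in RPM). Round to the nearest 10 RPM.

≈ 19760 RPM

Original rotor: r = 169 mm / 2 = 84.5 mm = 8.45 cm
RCF_original = 1.118 × 10⁻⁵ × 8.45 × (43100)² = 1.118 × 10⁻⁵ × 8.45 × 1,857,610,000 ≈ 175,490.3 × g
Target RCF = 0.5 × 175,490.3 ≈ 87,745.1 × g
87,745.1 = 1.118 × 10⁻⁵ × 20.1 × N²
N² = 87,745.1 / (22.4718 × 10⁻⁵) = 390,467,608
N ≈ √390,467,608 ≈ 19,760.3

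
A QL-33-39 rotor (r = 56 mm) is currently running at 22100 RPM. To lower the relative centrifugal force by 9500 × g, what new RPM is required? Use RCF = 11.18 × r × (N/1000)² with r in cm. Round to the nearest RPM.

N₂ ≈ 18349 RPM

r = 56 mm = 5.6 cm
Current RCF = 11.18 × 5.6 × (22.1)² = 11.18 × 5.6 × 488.41 ≈ 30,578.4 × g
Target RCF = 30,578.4 − 9,500 = 21,078.4 × g
(N/1000)² = 21,078.4 / 62.608 = 336.6726
N = 1000 × √336.6726 ≈ 18,348.6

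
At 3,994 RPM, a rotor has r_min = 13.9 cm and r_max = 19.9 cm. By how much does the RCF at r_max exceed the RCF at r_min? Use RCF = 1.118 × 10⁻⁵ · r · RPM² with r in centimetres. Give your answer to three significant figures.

ΔRCF ≈ 1070 x g

RCF_max = 1.118 × 10⁻⁵ × 19.9 × (3994)² = 1.118 × 10⁻⁵ × 19.9 × 15,952,036 ≈ 3,549 × g
RCF_min = 1.118 × 10⁻⁵ × 13.9 × (3994)² = 1.118 × 10⁻⁵ × 13.9 × 15,952,036 ≈ 2,479 × g
ΔRCF = 3,549 − 2,479 = 1,070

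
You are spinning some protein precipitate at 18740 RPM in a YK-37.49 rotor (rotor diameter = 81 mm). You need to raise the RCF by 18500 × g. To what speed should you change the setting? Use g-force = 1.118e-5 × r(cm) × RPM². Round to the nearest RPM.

N₂ ≈ 27564 RPM

r = 81 mm / 2 = 40.5 mm = 4.05 cm
Current RCF = 1.118 × 10⁻⁵ × 4.05 × (18740)² = 1.118 × 10⁻⁵ × 4.05 × 351,187,600 ≈ 15,901.4 × g
Target RCF = 15,901.4 + 18,500 = 34,401.4 × g
N² = 34,401.4 / (4.5279 × 10⁻⁵) = 759,765,012
N ≈ √759,765,012 ≈ 27,563.8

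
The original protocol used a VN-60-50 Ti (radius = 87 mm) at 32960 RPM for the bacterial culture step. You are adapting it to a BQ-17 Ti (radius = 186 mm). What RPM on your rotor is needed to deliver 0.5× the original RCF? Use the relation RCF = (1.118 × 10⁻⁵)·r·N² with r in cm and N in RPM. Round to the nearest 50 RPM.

≈ 15950 RPM

Original rotor: r = 87 mm = 8.7 cm
RCF = 1.118 × 10⁻⁵ × r × N²
RCF_original = 1.118 × 10⁻⁵ × 8.7 × (32960)² = 1.118 × 10⁻⁵ × 8.7 × 1,086,361,600 ≈ 105,666 × g
Target RCF = 0.5 × 105,666 ≈ 52,833 × g
Your rotor: r = 186 mm = 18.6 cm
52,833 = 1.118 × 10⁻⁵ × 18.6 × N²
N² = 52,833 / (20.7948 × 10⁻⁵) = 254,068,325
N ≈ √254,068,325 ≈ 15,939.5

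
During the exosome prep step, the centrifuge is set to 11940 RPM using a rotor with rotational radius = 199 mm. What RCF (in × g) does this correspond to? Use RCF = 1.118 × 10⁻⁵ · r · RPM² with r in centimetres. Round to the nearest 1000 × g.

RCF ≈ 32000 × g

r = 199 mm = 19.9 cm
RCF = 1.118 × 10⁻⁵ × 19.9 × (11940)² = 1.118 × 10⁻⁵ × 19.9 × 142,563,600 ≈ 31,717.8 × g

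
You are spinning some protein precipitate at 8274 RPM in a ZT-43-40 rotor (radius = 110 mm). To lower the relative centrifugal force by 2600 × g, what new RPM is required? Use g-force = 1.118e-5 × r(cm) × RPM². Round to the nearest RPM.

r = 110 mm = 11.0 cm
Current RCF = 1.118 × 10⁻⁵ × 11 × (8274)² = 1.118 × 10⁻⁵ × 11 × 68,459,076 ≈ 8,419.1 × g
Target RCF = 8,419.1 − 2,600 = 5,819.1 × g
N² = 5,819.1 / (12.298 × 10⁻⁵) = 47,317,450
N ≈ √47,317,450 ≈ 6,878.8

6879 RPM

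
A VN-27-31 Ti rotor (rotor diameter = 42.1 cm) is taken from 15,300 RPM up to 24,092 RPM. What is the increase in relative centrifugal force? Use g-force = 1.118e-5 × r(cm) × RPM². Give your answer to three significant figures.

81500 ×g

r = 42.1 / 2 = 21.05 cm
RCF₁ = 1.118 × 10⁻⁵ × 21.05 × (15300)² = 1.118 × 10⁻⁵ × 21.05 × 234,090,000 ≈ 55,090.5 × g
RCF₂ = 1.118 × 10⁻⁵ × 21.05 × (24092)² = 1.118 × 10⁻⁵ × 21.05 × 580,424,464 ≈ 136,596.5 × g
Increase = 136,596.5 − 55,090.5 = 81,506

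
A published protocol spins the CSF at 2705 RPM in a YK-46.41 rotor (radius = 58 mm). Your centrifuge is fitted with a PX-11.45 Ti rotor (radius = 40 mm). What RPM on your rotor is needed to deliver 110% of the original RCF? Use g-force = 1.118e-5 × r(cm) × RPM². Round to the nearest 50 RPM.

Original rotor: r = 58 mm = 5.8 cm
RCF_original = 1.118 × 10⁻⁵ × 5.8 × (2705)² = 1.118 × 10⁻⁵ × 5.8 × 7,317,025 ≈ 474.5 × g
Target RCF = 1.1 × 474.5 ≈ 522 × g
Your rotor: r = 40 mm = 4.0 cm
522 = 1.118 × 10⁻⁵ × 4 × N²
N² = 522 / (4.472 × 10⁻⁵) = 11,672,630
N ≈ √11,672,630 ≈ 3,416.5

≈ 3400 RPM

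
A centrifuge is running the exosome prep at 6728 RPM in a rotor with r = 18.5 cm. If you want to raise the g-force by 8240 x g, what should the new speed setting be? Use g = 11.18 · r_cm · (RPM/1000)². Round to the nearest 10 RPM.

≈ 9230 RPM

Current RCF = 11.18 × 18.5 × (6.728)² = 11.18 × 18.5 × 45.265984 ≈ 9,362.4 × g
Target RCF = 9,362.4 + 8,240 = 17,602.4 × g
(N/1000)² = 17,602.4 / 206.83 = 85.10564
N = 1000 × √85.10564 ≈ 9,225.3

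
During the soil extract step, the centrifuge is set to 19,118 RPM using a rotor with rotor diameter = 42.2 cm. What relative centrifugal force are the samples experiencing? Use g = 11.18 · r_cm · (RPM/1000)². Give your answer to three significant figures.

r = 42.2 / 2 = 21.1 cm
RCF = 11.18 × 21.1 × (19.118)² = 11.18 × 21.1 × 365.497924 ≈ 86,220.2 × g

≈ 86200 × g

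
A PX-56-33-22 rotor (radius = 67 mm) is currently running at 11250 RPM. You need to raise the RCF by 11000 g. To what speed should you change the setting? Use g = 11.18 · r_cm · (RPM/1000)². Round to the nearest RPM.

≈ 16535 RPM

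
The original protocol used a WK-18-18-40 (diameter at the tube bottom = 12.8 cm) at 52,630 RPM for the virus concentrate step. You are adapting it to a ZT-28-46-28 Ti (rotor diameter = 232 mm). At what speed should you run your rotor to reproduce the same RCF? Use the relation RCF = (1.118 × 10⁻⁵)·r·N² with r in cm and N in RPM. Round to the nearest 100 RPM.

≈ 39100 RPM

Original rotor: r = 12.8 / 2 = 6.4 cm
RCF_original = 1.118 × 10⁻⁵ × 6.4 × (52630)² = 1.118 × 10⁻⁵ × 6.4 × 2,769,916,900 ≈ 198,193.1 × g
Your rotor: r = 232 mm / 2 = 116 mm = 11.6 cm
198,193.1 = 1.118 × 10⁻⁵ × 11.6 × N²
N² = 198,193.1 / (12.9688 × 10⁻⁵) = 1,528,230,060
N ≈ √1,528,230,060 ≈ 39,092.6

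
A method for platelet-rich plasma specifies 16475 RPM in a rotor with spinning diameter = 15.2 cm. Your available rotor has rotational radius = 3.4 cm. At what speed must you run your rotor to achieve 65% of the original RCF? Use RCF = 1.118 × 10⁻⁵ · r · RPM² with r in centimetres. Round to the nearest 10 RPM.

Original rotor: r = 15.2 / 2 = 7.6 cm
RCF_original = 1.118 × 10⁻⁵ × 7.6 × (16475)² = 1.118 × 10⁻⁵ × 7.6 × 271,425,625 ≈ 23,062.5 × g
Target RCF = 0.65 × 23,062.5 ≈ 14,990.6 × g
14,990.6 = 1.118 × 10⁻⁵ × 3.4 × N²
N² = 14,990.6 / (3.8012 × 10⁻⁵) = 394,364,937
N ≈ √394,364,937 ≈ 19,858.6

19860 RPM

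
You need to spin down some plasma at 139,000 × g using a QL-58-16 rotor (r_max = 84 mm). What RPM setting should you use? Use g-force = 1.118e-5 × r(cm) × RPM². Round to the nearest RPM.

≈ 38472 RPM

r = 84 mm = 8.4 cm
RCF = 1.118 × 10⁻⁵ × r × N²
139,000 = 1.118 × 10⁻⁵ × 8.4 × N²
N² = 139,000 / (9.3912 × 10⁻⁵) = 1,480,109,038
N ≈ √1,480,109,038 ≈ 38,472.2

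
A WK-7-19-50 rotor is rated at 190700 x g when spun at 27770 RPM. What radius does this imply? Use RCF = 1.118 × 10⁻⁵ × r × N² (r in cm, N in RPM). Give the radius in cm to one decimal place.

RCF = 1.118 × 10⁻⁵ × r × N²
190700 = 1.118 × 10⁻⁵ × r × (27770)²
r = 190700 / (1.118 × 10⁻⁵ × 771,172,900) = 190700 / 8621.713 ≈ 22.119 cm

r ≈ 22.1 cm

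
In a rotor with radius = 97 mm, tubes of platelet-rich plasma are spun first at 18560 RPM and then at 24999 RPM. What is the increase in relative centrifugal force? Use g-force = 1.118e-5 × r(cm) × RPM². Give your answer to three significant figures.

30400 ×g

r = 97 mm = 9.7 cm
RCF₁ = 1.118 × 10⁻⁵ × 9.7 × (18560)² = 1.118 × 10⁻⁵ × 9.7 × 344,473,600 ≈ 37,356.8 × g
RCF₂ = 1.118 × 10⁻⁵ × 9.7 × (24999)² = 1.118 × 10⁻⁵ × 9.7 × 624,950,001 ≈ 67,773.3 × g
Increase = 67,773.3 − 37,356.8 = 30,416.5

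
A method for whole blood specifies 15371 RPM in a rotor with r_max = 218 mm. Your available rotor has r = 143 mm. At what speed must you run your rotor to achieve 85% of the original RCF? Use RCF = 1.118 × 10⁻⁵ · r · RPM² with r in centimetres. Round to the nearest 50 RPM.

17500 RPM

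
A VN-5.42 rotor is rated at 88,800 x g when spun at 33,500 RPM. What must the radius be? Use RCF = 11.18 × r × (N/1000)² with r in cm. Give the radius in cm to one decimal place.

7.1 cm

88800 = 11.18 × r × (33.5)²
r = 88800 / (11.18 × 1122.25) = 88800 / 12546.75 ≈ 7.078 cm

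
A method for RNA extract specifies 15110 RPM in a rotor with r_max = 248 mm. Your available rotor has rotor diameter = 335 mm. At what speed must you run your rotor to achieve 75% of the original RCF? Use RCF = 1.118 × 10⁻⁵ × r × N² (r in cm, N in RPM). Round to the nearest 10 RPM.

≈ 15920 RPM

Original rotor: r = 248 mm = 24.8 cm
RCF = 1.118 × 10⁻⁵ × r × N²
RCF_original = 1.118 × 10⁻⁵ × 24.8 × (15110)² = 1.118 × 10⁻⁵ × 24.8 × 228,312,100 ≈ 63,302.7 × g
Target RCF = 0.75 × 63,302.7 ≈ 47,477 × g
Your rotor: r = 335 mm / 2 = 167.5 mm = 16.75 cm
47,477 = 1.118 × 10⁻⁵ × 16.75 × N²
N² = 47,477 / (18.7265 × 10⁻⁵) = 253,528,422
N ≈ √253,528,422 ≈ 15,922.6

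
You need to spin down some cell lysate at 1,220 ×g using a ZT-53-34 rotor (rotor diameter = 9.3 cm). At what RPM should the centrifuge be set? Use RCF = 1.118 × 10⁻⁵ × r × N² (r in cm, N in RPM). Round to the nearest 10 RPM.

4840 RPM

r = 9.3 / 2 = 4.65 cm
1,220 = 1.118 × 10⁻⁵ × 4.65 × N²
N² = 1,220 / (5.1987 × 10⁻⁵) = 23,467,405
N ≈ √23,467,405 ≈ 4,844.3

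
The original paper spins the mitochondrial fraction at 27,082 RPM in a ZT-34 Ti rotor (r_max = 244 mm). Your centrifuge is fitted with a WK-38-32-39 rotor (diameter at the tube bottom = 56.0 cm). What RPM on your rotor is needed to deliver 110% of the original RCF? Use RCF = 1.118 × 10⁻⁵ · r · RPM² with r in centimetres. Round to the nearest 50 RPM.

≈ 26500 RPM

Original rotor: r = 244 mm = 24.4 cm
RCF_original = 1.118 × 10⁻⁵ × 24.4 × (27082)² = 1.118 × 10⁻⁵ × 24.4 × 733,434,724 ≈ 200,075.1 × g
Target RCF = 1.1 × 200,075.1 ≈ 220,082.6 × g
Your rotor: r = 56.0 / 2 = 28 cm
220,082.6 = 1.118 × 10⁻⁵ × 28 × N²
N² = 220,082.6 / (31.304 × 10⁻⁵) = 703,049,451
N ≈ √703,049,451 ≈ 26,515.1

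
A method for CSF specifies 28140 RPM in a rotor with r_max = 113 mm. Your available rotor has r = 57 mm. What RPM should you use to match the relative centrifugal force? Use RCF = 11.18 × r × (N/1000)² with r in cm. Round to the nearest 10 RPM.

Original rotor: r = 113 mm = 11.3 cm
RCF_original = 11.18 × 11.3 × (28.14)² = 11.18 × 11.3 × 791.8596 ≈ 100,038.8 × g
Your rotor: r = 57 mm = 5.7 cm
100,038.8 = 11.18 × 5.7 × (N/1000)²
(N/1000)² = 100,038.8 / 63.726 = 1569.827
N = 1000 × √1569.827 ≈ 39,621.0

39620 RPM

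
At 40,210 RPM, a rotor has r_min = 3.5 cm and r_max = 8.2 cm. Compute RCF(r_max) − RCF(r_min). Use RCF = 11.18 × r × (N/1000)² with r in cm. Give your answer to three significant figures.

ΔRCF ≈ 85000 x g

ΔRCF = 11.18 × (r_max − r_min) × (N/1000)² = 11.18 × 4.7 × 1,616.8441 ≈ 84,958.7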